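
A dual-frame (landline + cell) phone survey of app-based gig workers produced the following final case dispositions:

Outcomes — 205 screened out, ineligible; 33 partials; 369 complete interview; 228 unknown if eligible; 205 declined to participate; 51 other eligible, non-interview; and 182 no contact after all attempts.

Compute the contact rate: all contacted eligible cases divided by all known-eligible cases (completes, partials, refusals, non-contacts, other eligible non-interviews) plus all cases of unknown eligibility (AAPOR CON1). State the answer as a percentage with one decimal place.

Num = 369 + 33 + 205 + 51 = 658
Base = 369 + 33 + 205 + 182 + 51 + 228 = 1068
CON1 = 658 / 1068 = 0.6161

61.6%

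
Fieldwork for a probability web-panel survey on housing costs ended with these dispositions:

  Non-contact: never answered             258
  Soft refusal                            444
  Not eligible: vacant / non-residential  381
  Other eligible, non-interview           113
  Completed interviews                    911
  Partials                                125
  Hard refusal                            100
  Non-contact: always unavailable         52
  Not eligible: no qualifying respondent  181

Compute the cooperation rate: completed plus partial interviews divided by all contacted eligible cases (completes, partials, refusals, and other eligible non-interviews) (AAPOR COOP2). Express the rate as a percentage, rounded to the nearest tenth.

61.2%

Declined to participate = 100 + 444 = 544
Non-contacts = 258 + 52 = 310
Screened out, ineligible = 181 + 381 = 562
Numerator → 911 + 125 = 1036
Denom → 911 + 125 + 544 + 113 = 1693
COOP2 = 1036 / 1693 = 0.6119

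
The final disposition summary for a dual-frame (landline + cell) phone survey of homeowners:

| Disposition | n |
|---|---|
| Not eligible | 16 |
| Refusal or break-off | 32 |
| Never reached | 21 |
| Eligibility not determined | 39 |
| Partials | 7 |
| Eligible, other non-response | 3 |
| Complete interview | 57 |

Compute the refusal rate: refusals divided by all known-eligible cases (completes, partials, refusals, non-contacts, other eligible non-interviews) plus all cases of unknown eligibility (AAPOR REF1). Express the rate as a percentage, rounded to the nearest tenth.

20.1%

Numerator → 32
Base → 57 + 7 + 32 + 21 + 3 + 39 = 159
REF1 = 32 / 159 = 0.2013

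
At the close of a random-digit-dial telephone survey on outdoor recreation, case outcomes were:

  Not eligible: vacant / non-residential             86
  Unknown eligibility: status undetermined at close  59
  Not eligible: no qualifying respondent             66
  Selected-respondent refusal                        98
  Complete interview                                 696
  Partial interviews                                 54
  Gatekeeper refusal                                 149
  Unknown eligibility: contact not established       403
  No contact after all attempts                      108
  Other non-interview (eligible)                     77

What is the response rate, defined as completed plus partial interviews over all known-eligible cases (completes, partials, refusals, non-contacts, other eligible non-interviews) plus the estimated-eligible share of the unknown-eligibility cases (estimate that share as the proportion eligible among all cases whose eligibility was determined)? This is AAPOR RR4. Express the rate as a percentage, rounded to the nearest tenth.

47.1%

Refusal or break-off = 149 + 98 = 247
Eligibility not determined = 403 + 59 = 462
Not eligible = 66 + 86 = 152
Top = 696 + 54 = 750
Known eligible = 696 + 54 + 247 + 108 + 77 = 1182
e = 1182 / (1182 + 152) = 1182 / 1334 = 0.8861
e × U = 0.8861 × 462 = 409.38
Denom = 1182 + 409.38 = 1591.38
RR4 = 750 / 1591.38 = 0.4713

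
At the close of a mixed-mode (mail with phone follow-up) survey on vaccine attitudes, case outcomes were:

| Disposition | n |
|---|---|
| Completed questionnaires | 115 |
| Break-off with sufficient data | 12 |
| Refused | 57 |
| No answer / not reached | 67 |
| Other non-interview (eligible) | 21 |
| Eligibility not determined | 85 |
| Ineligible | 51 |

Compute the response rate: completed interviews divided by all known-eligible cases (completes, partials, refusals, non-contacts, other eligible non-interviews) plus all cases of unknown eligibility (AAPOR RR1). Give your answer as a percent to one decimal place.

Num → 115
Base → 115 + 12 + 57 + 67 + 21 + 85 = 357
RR1 = 115 / 357 = 0.3221

32.2%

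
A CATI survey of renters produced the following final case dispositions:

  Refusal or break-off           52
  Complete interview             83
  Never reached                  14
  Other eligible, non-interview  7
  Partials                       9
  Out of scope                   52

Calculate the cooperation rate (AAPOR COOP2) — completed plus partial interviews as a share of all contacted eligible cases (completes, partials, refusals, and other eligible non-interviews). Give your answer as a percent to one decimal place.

60.9%

Top → 83 + 9 = 92
Denom → 83 + 9 + 52 + 7 = 151
COOP2 = 92 / 151 = 0.6093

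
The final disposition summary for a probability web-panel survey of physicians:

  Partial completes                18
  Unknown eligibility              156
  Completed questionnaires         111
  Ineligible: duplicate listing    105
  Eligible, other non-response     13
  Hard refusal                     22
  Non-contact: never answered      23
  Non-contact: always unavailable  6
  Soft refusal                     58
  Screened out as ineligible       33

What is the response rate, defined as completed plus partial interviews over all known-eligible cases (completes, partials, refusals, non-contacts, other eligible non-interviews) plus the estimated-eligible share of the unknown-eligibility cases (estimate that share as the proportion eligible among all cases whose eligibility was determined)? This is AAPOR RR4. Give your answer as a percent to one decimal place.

Refusal or break-off = 22 + 58 = 80
Never reached = 23 + 6 = 29
Screened out, ineligible = 33 + 105 = 138
Numerator = 111 + 18 = 129
Determined eligible = 111 + 18 + 80 + 29 + 13 = 251
e = 251 / (251 + 138) = 251 / 389 = 0.6452
Eligible share of unknowns = 0.6452 × 156 = 100.65
Base = 251 + 100.65 = 351.65
RR4 = 129 / 351.65 = 0.3668

36.7%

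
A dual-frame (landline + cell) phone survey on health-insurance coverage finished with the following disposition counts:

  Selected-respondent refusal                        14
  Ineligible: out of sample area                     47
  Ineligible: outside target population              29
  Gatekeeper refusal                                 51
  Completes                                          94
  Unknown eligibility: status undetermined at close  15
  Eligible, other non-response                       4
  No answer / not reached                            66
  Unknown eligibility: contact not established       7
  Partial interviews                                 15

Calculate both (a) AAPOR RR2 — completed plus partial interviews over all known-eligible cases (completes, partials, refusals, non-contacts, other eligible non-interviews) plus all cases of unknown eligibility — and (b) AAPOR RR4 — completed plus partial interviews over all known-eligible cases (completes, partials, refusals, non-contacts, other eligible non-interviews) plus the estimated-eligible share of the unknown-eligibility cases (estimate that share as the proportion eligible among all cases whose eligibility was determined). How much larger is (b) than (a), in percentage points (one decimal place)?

Declined to participate = 51 + 14 = 65
Undetermined eligibility = 7 + 15 = 22
Screened out, ineligible = 29 + 47 = 76
Numerator: 94 + 15 = 109
Denom: 94 + 15 + 65 + 66 + 4 + 22 = 266
RR2 = 109 / 266 = 0.4098
Eligible (known): 94 + 15 + 65 + 66 + 4 = 244
e = 244 / (244 + 76) = 244 / 320 = 0.7625
Eligible share of unknowns: 0.7625 × 22 = 16.77
Denom: 244 + 16.77 = 260.77
RR4 = 109 / 260.77 = 0.4180
Difference = 41.80 − 40.98 = 0.82 percentage points

0.8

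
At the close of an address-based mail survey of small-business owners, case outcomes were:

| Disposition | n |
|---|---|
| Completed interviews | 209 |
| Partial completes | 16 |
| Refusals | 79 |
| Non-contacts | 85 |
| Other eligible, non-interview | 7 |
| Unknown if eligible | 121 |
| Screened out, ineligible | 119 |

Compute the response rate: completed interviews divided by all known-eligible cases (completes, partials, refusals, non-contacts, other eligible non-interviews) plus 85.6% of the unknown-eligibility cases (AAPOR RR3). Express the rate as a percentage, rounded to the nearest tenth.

Numerator: 209
Determined eligible: 209 + 16 + 79 + 85 + 7 = 396
Eligible share of unknowns: 0.8560 × 121 = 103.58
Denom: 396 + 103.58 = 499.58
RR3 = 209 / 499.58 = 0.4184

41.8%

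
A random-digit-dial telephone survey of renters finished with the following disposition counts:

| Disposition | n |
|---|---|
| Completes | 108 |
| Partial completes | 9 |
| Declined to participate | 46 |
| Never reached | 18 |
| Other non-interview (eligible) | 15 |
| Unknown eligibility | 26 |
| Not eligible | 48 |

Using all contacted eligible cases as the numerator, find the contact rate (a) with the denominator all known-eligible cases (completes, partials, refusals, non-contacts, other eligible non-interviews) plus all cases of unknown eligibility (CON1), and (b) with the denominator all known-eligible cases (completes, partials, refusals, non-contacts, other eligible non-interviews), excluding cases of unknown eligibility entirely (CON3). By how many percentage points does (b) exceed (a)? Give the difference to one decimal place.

10.6

Num: 108 + 9 + 46 + 15 = 178
Base: 108 + 9 + 46 + 18 + 15 + 26 = 222
CON1 = 178 / 222 = 0.8018
Base: 108 + 9 + 46 + 18 + 15 = 196
CON3 = 178 / 196 = 0.9082
Difference = 90.82 − 80.18 = 10.64 percentage points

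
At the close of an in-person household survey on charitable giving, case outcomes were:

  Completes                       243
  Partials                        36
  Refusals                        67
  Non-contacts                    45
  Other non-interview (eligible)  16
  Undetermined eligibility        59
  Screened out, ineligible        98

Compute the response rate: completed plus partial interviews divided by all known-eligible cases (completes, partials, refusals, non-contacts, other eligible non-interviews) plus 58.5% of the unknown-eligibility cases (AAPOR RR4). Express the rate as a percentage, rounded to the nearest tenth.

Numerator: 243 + 36 = 279
Determined eligible: 243 + 36 + 67 + 45 + 16 = 407
Estimated eligible among unknowns: 0.5850 × 59 = 34.52
Denominator: 407 + 34.52 = 441.52
RR4 = 279 / 441.52 = 0.6319

63.2%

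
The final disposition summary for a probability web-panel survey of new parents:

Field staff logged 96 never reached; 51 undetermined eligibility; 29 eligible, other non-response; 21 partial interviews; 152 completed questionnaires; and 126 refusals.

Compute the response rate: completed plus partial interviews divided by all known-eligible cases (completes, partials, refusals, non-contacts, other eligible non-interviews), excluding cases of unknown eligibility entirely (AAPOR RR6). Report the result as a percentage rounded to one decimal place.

Numerator = 152 + 21 = 173
Denom = 152 + 21 + 126 + 96 + 29 = 424
RR6 = 173 / 424 = 0.4080

40.8%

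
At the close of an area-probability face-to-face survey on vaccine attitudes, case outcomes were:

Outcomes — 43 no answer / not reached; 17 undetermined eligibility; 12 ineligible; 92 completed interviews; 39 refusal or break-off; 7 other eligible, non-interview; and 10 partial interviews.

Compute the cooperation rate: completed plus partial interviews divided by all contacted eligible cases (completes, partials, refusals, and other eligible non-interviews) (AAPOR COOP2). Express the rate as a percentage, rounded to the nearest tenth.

68.9%

Top: 92 + 10 = 102
Denom: 92 + 10 + 39 + 7 = 148
COOP2 = 102 / 148 = 0.6892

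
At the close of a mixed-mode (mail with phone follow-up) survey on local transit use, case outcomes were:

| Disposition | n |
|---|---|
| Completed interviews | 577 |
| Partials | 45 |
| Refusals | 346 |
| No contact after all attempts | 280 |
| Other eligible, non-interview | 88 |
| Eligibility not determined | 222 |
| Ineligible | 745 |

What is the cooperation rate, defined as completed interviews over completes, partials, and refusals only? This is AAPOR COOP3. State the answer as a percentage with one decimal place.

Num: 577
Base: 577 + 45 + 346 = 968
COOP3 = 577 / 968 = 0.5961

59.6%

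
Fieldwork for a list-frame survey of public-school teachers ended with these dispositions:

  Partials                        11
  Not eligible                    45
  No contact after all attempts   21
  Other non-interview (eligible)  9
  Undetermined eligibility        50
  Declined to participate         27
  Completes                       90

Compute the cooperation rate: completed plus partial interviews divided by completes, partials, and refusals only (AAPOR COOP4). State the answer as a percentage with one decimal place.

Numerator → 90 + 11 = 101
Denom → 90 + 11 + 27 = 128
COOP4 = 101 / 128 = 0.7891

78.9%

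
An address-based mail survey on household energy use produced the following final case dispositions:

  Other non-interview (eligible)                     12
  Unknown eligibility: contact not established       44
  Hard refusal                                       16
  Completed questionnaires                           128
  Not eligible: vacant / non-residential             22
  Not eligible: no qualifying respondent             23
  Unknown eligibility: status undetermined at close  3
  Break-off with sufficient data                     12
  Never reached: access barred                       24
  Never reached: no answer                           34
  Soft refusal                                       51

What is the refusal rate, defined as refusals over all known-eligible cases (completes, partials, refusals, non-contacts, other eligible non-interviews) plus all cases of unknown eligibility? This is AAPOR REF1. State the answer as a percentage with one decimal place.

20.7%

Refusal or break-off = 16 + 51 = 67
No answer / not reached = 34 + 24 = 58
Unknown eligibility = 44 + 3 = 47
Screened out, ineligible = 23 + 22 = 45
Numerator = 67
Denominator = 128 + 12 + 67 + 58 + 12 + 47 = 324
REF1 = 67 / 324 = 0.2068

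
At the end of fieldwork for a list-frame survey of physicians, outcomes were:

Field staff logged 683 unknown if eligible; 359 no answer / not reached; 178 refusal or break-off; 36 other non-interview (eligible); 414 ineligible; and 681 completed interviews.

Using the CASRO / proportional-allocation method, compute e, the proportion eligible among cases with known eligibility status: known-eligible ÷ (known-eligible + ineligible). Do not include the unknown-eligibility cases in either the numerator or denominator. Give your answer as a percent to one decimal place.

75.2%

Eligible (known): 681 + 178 + 359 + 36 = 1254
e = 1254 / (1254 + 414) = 1254 / 1668 = 0.7518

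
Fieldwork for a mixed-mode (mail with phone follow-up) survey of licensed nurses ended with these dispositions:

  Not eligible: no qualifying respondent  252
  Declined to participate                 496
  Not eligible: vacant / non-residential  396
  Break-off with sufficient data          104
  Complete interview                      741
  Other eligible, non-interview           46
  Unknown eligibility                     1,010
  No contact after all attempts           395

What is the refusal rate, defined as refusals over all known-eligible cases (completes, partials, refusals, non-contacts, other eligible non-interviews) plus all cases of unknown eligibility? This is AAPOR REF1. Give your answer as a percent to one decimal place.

Out of scope = 252 + 396 = 648
Top = 496
Denom = 741 + 104 + 496 + 395 + 46 + 1010 = 2792
REF1 = 496 / 2792 = 0.1777

17.8%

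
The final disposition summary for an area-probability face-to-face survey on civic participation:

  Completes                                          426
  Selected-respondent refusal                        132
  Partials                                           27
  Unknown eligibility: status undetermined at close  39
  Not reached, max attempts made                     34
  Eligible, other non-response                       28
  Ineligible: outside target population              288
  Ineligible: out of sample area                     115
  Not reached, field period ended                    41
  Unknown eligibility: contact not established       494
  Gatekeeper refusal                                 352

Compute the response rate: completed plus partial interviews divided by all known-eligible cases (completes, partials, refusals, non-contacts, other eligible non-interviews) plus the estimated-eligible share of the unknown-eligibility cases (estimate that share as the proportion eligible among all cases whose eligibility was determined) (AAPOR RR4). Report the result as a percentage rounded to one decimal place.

Declined to participate = 352 + 132 = 484
No answer / not reached = 41 + 34 = 75
Unknown if eligible = 494 + 39 = 533
Ineligible = 288 + 115 = 403
Top = 426 + 27 = 453
Determined eligible = 426 + 27 + 484 + 75 + 28 = 1040
e = 1040 / (1040 + 403) = 1040 / 1443 = 0.7207
Estimated eligible among unknowns = 0.7207 × 533 = 384.13
Denominator = 1040 + 384.13 = 1424.13
RR4 = 453 / 1424.13 = 0.3181

31.8%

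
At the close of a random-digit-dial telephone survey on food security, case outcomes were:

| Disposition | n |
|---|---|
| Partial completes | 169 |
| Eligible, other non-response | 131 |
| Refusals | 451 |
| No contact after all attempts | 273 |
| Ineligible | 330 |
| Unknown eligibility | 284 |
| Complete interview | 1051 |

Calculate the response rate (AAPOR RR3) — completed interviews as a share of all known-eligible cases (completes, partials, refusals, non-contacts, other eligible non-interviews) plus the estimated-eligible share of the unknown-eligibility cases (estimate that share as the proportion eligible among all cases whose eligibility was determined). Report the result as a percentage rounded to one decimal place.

45.3%

Num: 1051
Known eligible: 1051 + 169 + 451 + 273 + 131 = 2075
e = 2075 / (2075 + 330) = 2075 / 2405 = 0.8628
Estimated eligible among unknowns: 0.8628 × 284 = 245.04
Base: 2075 + 245.04 = 2320.04
RR3 = 1051 / 2320.04 = 0.4530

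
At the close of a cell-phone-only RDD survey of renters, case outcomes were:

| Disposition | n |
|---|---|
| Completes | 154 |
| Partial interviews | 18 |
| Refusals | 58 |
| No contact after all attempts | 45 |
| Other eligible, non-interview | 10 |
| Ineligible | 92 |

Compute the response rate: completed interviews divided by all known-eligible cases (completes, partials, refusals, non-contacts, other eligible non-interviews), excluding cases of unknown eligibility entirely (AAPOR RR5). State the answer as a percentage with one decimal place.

54.0%

Top = 154
Denom = 154 + 18 + 58 + 45 + 10 = 285
RR5 = 154 / 285 = 0.5404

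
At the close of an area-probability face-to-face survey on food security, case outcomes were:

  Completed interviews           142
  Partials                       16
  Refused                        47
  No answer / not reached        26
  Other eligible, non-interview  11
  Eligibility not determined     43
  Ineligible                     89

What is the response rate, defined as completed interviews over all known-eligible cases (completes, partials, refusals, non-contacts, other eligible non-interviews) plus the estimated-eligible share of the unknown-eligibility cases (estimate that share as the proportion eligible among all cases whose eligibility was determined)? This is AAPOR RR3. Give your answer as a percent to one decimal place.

Num → 142
Determined eligible → 142 + 16 + 47 + 26 + 11 = 242
e = 242 / (242 + 89) = 242 / 331 = 0.7311
Estimated eligible among unknowns → 0.7311 × 43 = 31.44
Denom → 242 + 31.44 = 273.44
RR3 = 142 / 273.44 = 0.5193

51.9%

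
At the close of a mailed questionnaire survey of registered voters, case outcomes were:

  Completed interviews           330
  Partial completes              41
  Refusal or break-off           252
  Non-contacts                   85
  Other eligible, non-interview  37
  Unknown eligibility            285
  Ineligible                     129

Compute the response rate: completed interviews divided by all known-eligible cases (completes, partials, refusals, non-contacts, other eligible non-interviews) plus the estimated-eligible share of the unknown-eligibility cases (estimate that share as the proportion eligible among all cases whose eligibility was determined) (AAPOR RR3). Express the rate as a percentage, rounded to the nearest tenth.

Top = 330
Determined eligible = 330 + 41 + 252 + 85 + 37 = 745
e = 745 / (745 + 129) = 745 / 874 = 0.8524
Eligible share of unknowns = 0.8524 × 285 = 242.93
Base = 745 + 242.93 = 987.93
RR3 = 330 / 987.93 = 0.3340

33.4%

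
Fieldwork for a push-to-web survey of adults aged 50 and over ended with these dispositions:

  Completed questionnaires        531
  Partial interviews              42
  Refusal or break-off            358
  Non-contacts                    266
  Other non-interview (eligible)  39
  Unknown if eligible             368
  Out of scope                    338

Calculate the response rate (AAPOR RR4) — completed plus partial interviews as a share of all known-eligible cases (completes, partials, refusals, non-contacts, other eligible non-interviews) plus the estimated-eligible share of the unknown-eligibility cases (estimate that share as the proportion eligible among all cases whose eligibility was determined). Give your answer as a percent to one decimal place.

37.6%

Numerator = 531 + 42 = 573
Known eligible = 531 + 42 + 358 + 266 + 39 = 1236
e = 1236 / (1236 + 338) = 1236 / 1574 = 0.7853
Estimated eligible among unknowns = 0.7853 × 368 = 288.99
Base = 1236 + 288.99 = 1524.99
RR4 = 573 / 1524.99 = 0.3757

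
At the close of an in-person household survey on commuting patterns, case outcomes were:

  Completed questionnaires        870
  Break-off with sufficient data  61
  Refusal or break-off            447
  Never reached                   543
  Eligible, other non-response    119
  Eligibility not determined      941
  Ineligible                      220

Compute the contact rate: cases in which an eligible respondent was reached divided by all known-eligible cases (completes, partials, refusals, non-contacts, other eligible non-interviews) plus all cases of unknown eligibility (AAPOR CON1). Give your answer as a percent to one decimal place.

Top = 870 + 61 + 447 + 119 = 1497
Denom = 870 + 61 + 447 + 543 + 119 + 941 = 2981
CON1 = 1497 / 2981 = 0.5022

50.2%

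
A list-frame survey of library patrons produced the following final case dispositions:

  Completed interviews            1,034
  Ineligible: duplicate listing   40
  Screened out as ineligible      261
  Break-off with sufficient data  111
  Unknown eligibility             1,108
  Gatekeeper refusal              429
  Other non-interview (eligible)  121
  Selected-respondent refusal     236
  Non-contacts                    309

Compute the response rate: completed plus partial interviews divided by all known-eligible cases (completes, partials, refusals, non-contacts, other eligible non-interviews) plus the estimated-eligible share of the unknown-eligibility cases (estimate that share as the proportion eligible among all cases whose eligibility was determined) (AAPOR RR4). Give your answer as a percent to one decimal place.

Refusal or break-off = 429 + 236 = 665
Out of scope = 261 + 40 = 301
Num: 1034 + 111 = 1145
Known eligible: 1034 + 111 + 665 + 309 + 121 = 2240
e = 2240 / (2240 + 301) = 2240 / 2541 = 0.8815
e × U: 0.8815 × 1108 = 976.70
Denominator: 2240 + 976.70 = 3216.70
RR4 = 1145 / 3216.70 = 0.3560

35.6%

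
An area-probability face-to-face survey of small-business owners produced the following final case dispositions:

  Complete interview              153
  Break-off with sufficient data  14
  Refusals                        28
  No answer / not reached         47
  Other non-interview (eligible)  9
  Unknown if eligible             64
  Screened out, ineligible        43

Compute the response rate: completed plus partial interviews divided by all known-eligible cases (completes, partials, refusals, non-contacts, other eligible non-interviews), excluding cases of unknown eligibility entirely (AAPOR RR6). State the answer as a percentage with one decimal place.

66.5%

Numerator: 153 + 14 = 167
Denominator: 153 + 14 + 28 + 47 + 9 = 251
RR6 = 167 / 251 = 0.6653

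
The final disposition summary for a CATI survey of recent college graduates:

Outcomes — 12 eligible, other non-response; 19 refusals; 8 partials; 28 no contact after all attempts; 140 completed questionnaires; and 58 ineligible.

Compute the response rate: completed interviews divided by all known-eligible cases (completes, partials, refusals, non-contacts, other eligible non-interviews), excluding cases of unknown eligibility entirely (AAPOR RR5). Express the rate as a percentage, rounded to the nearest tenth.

67.6%

Numerator → 140
Denominator → 140 + 8 + 19 + 28 + 12 = 207
RR5 = 140 / 207 = 0.6763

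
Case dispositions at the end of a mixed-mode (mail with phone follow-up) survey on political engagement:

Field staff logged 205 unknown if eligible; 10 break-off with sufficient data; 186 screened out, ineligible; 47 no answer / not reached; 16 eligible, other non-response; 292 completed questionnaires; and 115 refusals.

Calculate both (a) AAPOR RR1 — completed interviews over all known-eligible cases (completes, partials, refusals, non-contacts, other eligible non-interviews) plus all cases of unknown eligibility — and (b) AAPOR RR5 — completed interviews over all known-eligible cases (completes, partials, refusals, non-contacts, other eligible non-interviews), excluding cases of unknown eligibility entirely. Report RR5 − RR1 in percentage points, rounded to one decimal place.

18.2

Num: 292
Denom: 292 + 10 + 115 + 47 + 16 + 205 = 685
RR1 = 292 / 685 = 0.4263
Denom: 292 + 10 + 115 + 47 + 16 = 480
RR5 = 292 / 480 = 0.6083
Difference = 60.83 − 42.63 = 18.20 percentage points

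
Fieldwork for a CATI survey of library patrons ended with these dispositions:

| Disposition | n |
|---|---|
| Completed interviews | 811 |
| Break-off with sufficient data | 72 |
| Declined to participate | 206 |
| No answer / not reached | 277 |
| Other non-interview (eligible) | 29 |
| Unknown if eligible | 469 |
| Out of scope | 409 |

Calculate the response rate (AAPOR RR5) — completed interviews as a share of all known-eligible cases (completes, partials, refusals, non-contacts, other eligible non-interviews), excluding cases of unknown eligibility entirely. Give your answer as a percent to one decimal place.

Top → 811
Denominator → 811 + 72 + 206 + 277 + 29 = 1395
RR5 = 811 / 1395 = 0.5814

58.1%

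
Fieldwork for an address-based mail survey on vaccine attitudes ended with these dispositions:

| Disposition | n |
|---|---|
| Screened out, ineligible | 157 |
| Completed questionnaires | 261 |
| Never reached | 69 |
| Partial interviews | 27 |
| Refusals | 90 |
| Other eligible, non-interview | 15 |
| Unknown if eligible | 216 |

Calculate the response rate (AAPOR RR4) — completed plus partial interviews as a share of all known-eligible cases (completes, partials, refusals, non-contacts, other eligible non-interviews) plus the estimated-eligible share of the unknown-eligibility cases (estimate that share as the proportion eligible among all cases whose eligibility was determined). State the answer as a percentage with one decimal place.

46.2%

Numerator: 261 + 27 = 288
Known eligible: 261 + 27 + 90 + 69 + 15 = 462
e = 462 / (462 + 157) = 462 / 619 = 0.7464
e × U: 0.7464 × 216 = 161.22
Denom: 462 + 161.22 = 623.22
RR4 = 288 / 623.22 = 0.4621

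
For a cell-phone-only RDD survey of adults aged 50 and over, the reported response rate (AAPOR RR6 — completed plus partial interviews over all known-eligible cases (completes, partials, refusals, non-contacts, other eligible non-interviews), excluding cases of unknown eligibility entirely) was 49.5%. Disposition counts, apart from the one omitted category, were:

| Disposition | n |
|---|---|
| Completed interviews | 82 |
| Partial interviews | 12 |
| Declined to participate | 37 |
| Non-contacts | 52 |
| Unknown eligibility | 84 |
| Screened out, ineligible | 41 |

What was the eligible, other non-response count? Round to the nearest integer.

Top: 82 + 12 = 94
RR6 = 94 / D = 0.495
D = 94 / 0.495 = 189.9
Rest of base = 183
eligible, other non-response = 189.9 − 183 ≈ 7

7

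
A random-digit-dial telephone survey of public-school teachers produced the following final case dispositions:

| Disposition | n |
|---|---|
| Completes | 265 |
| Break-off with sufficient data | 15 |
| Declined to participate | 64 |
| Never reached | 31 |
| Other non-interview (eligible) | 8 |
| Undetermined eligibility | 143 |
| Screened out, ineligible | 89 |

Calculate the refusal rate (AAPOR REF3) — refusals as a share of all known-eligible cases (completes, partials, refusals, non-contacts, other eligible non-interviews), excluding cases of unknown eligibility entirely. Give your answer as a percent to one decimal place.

Top: 64
Denom: 265 + 15 + 64 + 31 + 8 = 383
REF3 = 64 / 383 = 0.1671

16.7%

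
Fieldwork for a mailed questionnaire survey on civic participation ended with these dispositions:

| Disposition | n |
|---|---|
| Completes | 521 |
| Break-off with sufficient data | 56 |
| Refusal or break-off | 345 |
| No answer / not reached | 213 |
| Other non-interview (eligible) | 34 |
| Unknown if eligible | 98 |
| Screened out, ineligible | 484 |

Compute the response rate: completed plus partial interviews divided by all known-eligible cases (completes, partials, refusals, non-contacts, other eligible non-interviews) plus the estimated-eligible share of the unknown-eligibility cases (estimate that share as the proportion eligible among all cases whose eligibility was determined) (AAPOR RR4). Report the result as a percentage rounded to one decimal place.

Num = 521 + 56 = 577
Known eligible = 521 + 56 + 345 + 213 + 34 = 1169
e = 1169 / (1169 + 484) = 1169 / 1653 = 0.7072
e × U = 0.7072 × 98 = 69.31
Base = 1169 + 69.31 = 1238.31
RR4 = 577 / 1238.31 = 0.4660

46.6%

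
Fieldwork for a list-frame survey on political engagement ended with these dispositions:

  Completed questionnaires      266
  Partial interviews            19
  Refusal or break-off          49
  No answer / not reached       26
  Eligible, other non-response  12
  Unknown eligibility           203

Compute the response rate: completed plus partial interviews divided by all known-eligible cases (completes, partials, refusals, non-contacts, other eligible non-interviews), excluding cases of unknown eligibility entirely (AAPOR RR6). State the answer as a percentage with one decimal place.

Top = 266 + 19 = 285
Denom = 266 + 19 + 49 + 26 + 12 = 372
RR6 = 285 / 372 = 0.7661

76.6%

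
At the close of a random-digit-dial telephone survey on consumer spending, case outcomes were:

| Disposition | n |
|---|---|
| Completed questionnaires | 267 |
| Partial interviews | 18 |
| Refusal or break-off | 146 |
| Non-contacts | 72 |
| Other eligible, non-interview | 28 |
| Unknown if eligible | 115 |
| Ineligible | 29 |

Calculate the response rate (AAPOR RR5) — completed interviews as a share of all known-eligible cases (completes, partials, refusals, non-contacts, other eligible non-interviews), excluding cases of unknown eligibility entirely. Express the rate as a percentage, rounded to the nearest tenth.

Numerator = 267
Denom = 267 + 18 + 146 + 72 + 28 = 531
RR5 = 267 / 531 = 0.5028

50.3%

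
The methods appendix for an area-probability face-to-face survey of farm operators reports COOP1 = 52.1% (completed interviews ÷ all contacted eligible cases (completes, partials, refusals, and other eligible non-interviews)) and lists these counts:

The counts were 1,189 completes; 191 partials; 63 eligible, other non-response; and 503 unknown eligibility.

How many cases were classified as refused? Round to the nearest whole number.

839

COOP1 = 1189 / D = 0.521
D = 1189 / 0.521 = 2282.1
Remaining denominator categories sum to 1443
refused = 2282.1 − 1443 ≈ 839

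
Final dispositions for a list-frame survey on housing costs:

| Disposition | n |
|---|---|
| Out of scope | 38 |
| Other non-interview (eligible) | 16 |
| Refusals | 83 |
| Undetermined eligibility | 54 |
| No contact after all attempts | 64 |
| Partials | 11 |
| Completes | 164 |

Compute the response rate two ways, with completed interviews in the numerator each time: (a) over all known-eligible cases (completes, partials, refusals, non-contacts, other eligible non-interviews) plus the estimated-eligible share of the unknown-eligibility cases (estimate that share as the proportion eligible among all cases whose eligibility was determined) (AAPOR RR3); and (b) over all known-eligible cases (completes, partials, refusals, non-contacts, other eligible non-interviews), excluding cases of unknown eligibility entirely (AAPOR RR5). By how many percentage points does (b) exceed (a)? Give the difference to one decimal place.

6.1

Numerator = 164
Determined eligible = 164 + 11 + 83 + 64 + 16 = 338
e = 338 / (338 + 38) = 338 / 376 = 0.8989
Eligible share of unknowns = 0.8989 × 54 = 48.54
Denom = 338 + 48.54 = 386.54
RR3 = 164 / 386.54 = 0.4243
Denom = 164 + 11 + 83 + 64 + 16 = 338
RR5 = 164 / 338 = 0.4852
Difference = 48.52 − 42.43 = 6.09 percentage points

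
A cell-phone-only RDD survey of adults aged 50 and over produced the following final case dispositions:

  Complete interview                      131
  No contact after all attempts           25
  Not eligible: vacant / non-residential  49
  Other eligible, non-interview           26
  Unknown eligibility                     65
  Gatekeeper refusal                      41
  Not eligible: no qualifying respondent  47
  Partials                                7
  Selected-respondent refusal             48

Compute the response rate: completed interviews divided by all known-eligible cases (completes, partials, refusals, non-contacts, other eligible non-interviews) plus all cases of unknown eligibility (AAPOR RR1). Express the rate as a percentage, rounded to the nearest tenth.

38.2%

Declined to participate = 41 + 48 = 89
Out of scope = 47 + 49 = 96
Numerator = 131
Denom = 131 + 7 + 89 + 25 + 26 + 65 = 343
RR1 = 131 / 343 = 0.3819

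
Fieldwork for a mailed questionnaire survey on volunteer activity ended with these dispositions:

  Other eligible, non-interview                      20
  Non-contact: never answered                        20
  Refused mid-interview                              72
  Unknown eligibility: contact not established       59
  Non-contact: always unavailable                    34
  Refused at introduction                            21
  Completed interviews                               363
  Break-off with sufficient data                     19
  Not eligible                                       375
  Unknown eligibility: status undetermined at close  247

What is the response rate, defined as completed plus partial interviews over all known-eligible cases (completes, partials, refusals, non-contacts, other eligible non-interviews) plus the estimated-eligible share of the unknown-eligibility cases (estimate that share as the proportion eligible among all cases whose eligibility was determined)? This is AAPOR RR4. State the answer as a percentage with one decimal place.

52.3%

Refused = 21 + 72 = 93
No contact after all attempts = 20 + 34 = 54
Unknown eligibility = 59 + 247 = 306
Numerator: 363 + 19 = 382
Eligible (known): 363 + 19 + 93 + 54 + 20 = 549
e = 549 / (549 + 375) = 549 / 924 = 0.5942
Eligible share of unknowns: 0.5942 × 306 = 181.83
Denominator: 549 + 181.83 = 730.83
RR4 = 382 / 730.83 = 0.5227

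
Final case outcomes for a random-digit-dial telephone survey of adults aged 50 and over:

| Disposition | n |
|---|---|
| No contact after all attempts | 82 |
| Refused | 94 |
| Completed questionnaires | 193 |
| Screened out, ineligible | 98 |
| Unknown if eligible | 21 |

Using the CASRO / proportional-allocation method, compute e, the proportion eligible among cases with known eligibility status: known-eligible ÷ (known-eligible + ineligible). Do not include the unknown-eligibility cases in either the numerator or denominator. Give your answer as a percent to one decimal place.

79.0%

Determined eligible = 193 + 94 + 82 = 369
e = 369 / (369 + 98) = 369 / 467 = 0.7901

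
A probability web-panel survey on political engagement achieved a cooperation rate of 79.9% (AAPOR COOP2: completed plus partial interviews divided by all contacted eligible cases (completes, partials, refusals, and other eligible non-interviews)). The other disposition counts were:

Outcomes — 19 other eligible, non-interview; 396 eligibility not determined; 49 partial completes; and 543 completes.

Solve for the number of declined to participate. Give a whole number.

Top → 543 + 49 = 592
COOP2 = 592 / D = 0.799
D = 592 / 0.799 = 740.9
Other denominator terms total 611
declined to participate = 740.9 − 611 ≈ 130

130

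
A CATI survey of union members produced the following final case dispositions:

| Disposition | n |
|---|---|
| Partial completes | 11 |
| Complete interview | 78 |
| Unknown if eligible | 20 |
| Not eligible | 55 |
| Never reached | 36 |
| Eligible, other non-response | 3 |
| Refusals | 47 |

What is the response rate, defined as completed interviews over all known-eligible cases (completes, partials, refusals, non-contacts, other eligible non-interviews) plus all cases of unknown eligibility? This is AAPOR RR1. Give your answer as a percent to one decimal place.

Top: 78
Denominator: 78 + 11 + 47 + 36 + 3 + 20 = 195
RR1 = 78 / 195 = 0.4000

40.0%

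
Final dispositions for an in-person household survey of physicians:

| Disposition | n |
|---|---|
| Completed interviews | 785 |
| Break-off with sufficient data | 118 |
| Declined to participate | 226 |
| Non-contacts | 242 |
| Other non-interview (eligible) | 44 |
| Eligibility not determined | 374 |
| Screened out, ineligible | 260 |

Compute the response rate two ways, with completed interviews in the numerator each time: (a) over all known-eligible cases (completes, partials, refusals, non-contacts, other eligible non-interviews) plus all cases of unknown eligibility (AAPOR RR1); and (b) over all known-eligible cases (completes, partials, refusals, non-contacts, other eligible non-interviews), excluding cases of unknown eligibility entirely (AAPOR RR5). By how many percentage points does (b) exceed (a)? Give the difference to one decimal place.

11.6

Numerator = 785
Denom = 785 + 118 + 226 + 242 + 44 + 374 = 1789
RR1 = 785 / 1789 = 0.4388
Denom = 785 + 118 + 226 + 242 + 44 = 1415
RR5 = 785 / 1415 = 0.5548
Difference = 55.48 − 43.88 = 11.60 percentage points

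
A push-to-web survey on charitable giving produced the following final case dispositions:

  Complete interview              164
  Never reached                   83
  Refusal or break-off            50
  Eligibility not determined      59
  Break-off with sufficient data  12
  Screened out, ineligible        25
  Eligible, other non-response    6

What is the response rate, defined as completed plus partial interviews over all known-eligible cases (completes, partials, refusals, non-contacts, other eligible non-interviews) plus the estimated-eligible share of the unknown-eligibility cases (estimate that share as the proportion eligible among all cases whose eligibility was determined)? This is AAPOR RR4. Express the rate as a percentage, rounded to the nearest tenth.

47.6%

Num: 164 + 12 = 176
Determined eligible: 164 + 12 + 50 + 83 + 6 = 315
e = 315 / (315 + 25) = 315 / 340 = 0.9265
e × U: 0.9265 × 59 = 54.66
Base: 315 + 54.66 = 369.66
RR4 = 176 / 369.66 = 0.4761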